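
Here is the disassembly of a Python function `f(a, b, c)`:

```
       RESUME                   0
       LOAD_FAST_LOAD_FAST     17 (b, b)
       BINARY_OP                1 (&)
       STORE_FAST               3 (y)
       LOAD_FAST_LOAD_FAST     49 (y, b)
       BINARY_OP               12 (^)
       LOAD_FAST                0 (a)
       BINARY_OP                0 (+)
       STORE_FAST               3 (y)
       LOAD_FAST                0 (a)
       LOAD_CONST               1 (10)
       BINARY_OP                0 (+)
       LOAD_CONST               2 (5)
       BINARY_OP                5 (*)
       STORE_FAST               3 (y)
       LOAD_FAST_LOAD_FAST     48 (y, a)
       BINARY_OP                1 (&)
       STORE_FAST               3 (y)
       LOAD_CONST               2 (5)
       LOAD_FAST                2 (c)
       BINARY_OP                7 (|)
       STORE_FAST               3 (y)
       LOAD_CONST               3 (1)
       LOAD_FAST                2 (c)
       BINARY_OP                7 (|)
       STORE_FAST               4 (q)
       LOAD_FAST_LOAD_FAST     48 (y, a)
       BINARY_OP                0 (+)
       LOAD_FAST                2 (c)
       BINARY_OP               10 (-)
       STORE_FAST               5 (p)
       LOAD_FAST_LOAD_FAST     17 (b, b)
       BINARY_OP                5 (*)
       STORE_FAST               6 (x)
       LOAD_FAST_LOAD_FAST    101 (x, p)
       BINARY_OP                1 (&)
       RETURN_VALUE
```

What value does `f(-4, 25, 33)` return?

LOAD_FAST_LOAD_FAST b,b → push 25,25. Stack: [25, 25]
BINARY_OP & → 25 & 25 = 25. Stack: [25]
STORE_FAST y → y=25. Stack: []
LOAD_FAST_LOAD_FAST y,b → push 25,25. Stack: [25, 25]
BINARY_OP ^ → 25 ^ 25 = 0. Stack: [0]
LOAD_FAST a → push -4. Stack: [0, -4]
BINARY_OP + → 0 + -4 = -4. Stack: [-4]
STORE_FAST y → y=-4. Stack: []
LOAD_FAST a → push -4. Stack: [-4]
LOAD_CONST → push 10. Stack: [-4, 10]
BINARY_OP + → -4 + 10 = 6. Stack: [6]
LOAD_CONST → push 5. Stack: [6, 5]
BINARY_OP * → 6 * 5 = 30. Stack: [30]
STORE_FAST y → y=30. Stack: []
LOAD_FAST_LOAD_FAST y,a → push 30,-4. Stack: [30, -4]
BINARY_OP & → 30 & -4 = 28. Stack: [28]
STORE_FAST y → y=28. Stack: []
LOAD_CONST → push 5. Stack: [5]
LOAD_FAST c → push 33. Stack: [5, 33]
BINARY_OP | → 5 | 33 = 37. Stack: [37]
STORE_FAST y → y=37. Stack: []
LOAD_CONST → push 1. Stack: [1]
LOAD_FAST c → push 33. Stack: [1, 33]
BINARY_OP | → 1 | 33 = 33. Stack: [33]
STORE_FAST q → q=33. Stack: []
LOAD_FAST_LOAD_FAST y,a → push 37,-4. Stack: [37, -4]
BINARY_OP + → 37 + -4 = 33. Stack: [33]
LOAD_FAST c → push 33. Stack: [33, 33]
BINARY_OP - → 33 - 33 = 0. Stack: [0]
STORE_FAST p → p=0. Stack: []
LOAD_FAST_LOAD_FAST b,b → push 25,25. Stack: [25, 25]
BINARY_OP * → 25 * 25 = 625. Stack: [625]
STORE_FAST x → x=625. Stack: []
LOAD_FAST_LOAD_FAST x,p → push 625,0. Stack: [625, 0]
BINARY_OP & → 625 & 0 = 0. Stack: [0]
RETURN_VALUE → return 0.

0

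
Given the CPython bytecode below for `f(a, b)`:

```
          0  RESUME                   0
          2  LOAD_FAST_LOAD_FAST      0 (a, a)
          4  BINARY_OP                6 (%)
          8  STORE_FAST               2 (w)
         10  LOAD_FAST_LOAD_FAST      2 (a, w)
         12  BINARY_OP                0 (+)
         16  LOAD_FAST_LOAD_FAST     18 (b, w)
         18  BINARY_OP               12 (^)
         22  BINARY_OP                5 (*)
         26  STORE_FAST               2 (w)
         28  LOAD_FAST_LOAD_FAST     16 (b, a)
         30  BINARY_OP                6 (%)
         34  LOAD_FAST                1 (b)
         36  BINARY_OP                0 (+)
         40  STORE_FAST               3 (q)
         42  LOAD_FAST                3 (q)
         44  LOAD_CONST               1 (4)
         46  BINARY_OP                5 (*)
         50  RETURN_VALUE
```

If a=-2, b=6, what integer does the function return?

24

LOAD_FAST_LOAD_FAST a,a → push -2,-2. Stack: [-2, -2]
BINARY_OP % → -2 % -2 = 0. Stack: [0]
STORE_FAST w → w=0. Stack: []
LOAD_FAST_LOAD_FAST a,w → push -2,0. Stack: [-2, 0]
BINARY_OP + → -2 + 0 = -2. Stack: [-2]
LOAD_FAST_LOAD_FAST b,w → push 6,0. Stack: [-2, 6, 0]
BINARY_OP ^ → 6 ^ 0 = 6. Stack: [-2, 6]
BINARY_OP * → -2 * 6 = -12. Stack: [-12]
STORE_FAST w → w=-12. Stack: []
LOAD_FAST_LOAD_FAST b,a → push 6,-2. Stack: [6, -2]
BINARY_OP % → 6 % -2 = 0. Stack: [0]
LOAD_FAST b → push 6. Stack: [0, 6]
BINARY_OP + → 0 + 6 = 6. Stack: [6]
STORE_FAST q → q=6. Stack: []
LOAD_FAST q → push 6. Stack: [6]
LOAD_CONST → push 4. Stack: [6, 4]
BINARY_OP * → 6 * 4 = 24. Stack: [24]
RETURN_VALUE → return 24.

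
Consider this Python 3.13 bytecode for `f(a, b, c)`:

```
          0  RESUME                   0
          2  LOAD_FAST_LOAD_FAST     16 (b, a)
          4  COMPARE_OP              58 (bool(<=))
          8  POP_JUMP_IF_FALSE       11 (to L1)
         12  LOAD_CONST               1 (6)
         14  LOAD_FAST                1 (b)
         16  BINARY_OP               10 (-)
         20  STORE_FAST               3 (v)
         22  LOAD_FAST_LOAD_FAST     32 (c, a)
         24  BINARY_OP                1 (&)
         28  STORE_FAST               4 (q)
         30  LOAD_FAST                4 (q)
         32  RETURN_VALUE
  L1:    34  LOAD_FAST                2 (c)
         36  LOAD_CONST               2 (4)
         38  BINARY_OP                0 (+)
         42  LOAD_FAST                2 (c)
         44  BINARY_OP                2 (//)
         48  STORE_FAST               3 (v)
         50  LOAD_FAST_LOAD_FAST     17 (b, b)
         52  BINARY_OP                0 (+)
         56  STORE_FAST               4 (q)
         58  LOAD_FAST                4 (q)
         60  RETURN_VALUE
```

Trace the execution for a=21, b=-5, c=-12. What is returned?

20

LOAD_FAST_LOAD_FAST b,a → push -5,21. Stack: [-5, 21]
COMPARE_OP bool(<=) → -5 vs 21 = True. Stack: [True]
POP_JUMP_IF_FALSE → pop True; no jump. Stack: []
LOAD_CONST → push 6. Stack: [6]
LOAD_FAST b → push -5. Stack: [6, -5]
BINARY_OP - → 6 - -5 = 11. Stack: [11]
STORE_FAST v → v=11. Stack: []
LOAD_FAST_LOAD_FAST c,a → push -12,21. Stack: [-12, 21]
BINARY_OP & → -12 & 21 = 20. Stack: [20]
STORE_FAST q → q=20. Stack: []
LOAD_FAST q → push 20. Stack: [20]
RETURN_VALUE → return 20.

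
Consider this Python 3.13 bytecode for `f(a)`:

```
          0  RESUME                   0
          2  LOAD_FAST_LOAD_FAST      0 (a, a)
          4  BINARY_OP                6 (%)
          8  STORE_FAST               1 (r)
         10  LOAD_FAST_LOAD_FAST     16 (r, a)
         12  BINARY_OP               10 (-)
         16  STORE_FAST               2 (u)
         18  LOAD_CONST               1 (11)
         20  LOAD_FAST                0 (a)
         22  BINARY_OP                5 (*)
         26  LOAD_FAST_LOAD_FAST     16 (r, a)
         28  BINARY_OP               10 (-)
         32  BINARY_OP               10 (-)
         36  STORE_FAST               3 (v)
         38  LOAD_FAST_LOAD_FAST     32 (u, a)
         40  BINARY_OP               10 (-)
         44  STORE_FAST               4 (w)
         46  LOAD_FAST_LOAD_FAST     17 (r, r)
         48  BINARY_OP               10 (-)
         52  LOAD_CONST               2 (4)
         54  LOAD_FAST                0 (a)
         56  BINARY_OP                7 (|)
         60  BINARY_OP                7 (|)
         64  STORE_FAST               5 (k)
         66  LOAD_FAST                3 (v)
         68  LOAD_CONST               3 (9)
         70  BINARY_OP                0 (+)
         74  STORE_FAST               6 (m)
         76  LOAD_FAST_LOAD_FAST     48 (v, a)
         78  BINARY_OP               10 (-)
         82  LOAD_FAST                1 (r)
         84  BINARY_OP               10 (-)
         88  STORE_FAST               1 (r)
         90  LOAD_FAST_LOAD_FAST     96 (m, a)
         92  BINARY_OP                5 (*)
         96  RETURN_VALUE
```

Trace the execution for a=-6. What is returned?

378

LOAD_FAST_LOAD_FAST a,a → push -6,-6. Stack: [-6, -6]
BINARY_OP % → -6 % -6 = 0. Stack: [0]
STORE_FAST r → r=0. Stack: []
LOAD_FAST_LOAD_FAST r,a → push 0,-6. Stack: [0, -6]
BINARY_OP - → 0 - -6 = 6. Stack: [6]
STORE_FAST u → u=6. Stack: []
LOAD_CONST → push 11. Stack: [11]
LOAD_FAST a → push -6. Stack: [11, -6]
BINARY_OP * → 11 * -6 = -66. Stack: [-66]
LOAD_FAST_LOAD_FAST r,a → push 0,-6. Stack: [-66, 0, -6]
BINARY_OP - → 0 - -6 = 6. Stack: [-66, 6]
BINARY_OP - → -66 - 6 = -72. Stack: [-72]
STORE_FAST v → v=-72. Stack: []
LOAD_FAST_LOAD_FAST u,a → push 6,-6. Stack: [6, -6]
BINARY_OP - → 6 - -6 = 12. Stack: [12]
STORE_FAST w → w=12. Stack: []
LOAD_FAST_LOAD_FAST r,r → push 0,0. Stack: [0, 0]
BINARY_OP - → 0 - 0 = 0. Stack: [0]
LOAD_CONST → push 4. Stack: [0, 4]
LOAD_FAST a → push -6. Stack: [0, 4, -6]
BINARY_OP | → 4 | -6 = -2. Stack: [0, -2]
BINARY_OP | → 0 | -2 = -2. Stack: [-2]
STORE_FAST k → k=-2. Stack: []
LOAD_FAST v → push -72. Stack: [-72]
LOAD_CONST → push 9. Stack: [-72, 9]
BINARY_OP + → -72 + 9 = -63. Stack: [-63]
STORE_FAST m → m=-63. Stack: []
LOAD_FAST_LOAD_FAST v,a → push -72,-6. Stack: [-72, -6]
BINARY_OP - → -72 - -6 = -66. Stack: [-66]
LOAD_FAST r → push 0. Stack: [-66, 0]
BINARY_OP - → -66 - 0 = -66. Stack: [-66]
STORE_FAST r → r=-66. Stack: []
LOAD_FAST_LOAD_FAST m,a → push -63,-6. Stack: [-63, -6]
BINARY_OP * → -63 * -6 = 378. Stack: [378]
RETURN_VALUE → return 378.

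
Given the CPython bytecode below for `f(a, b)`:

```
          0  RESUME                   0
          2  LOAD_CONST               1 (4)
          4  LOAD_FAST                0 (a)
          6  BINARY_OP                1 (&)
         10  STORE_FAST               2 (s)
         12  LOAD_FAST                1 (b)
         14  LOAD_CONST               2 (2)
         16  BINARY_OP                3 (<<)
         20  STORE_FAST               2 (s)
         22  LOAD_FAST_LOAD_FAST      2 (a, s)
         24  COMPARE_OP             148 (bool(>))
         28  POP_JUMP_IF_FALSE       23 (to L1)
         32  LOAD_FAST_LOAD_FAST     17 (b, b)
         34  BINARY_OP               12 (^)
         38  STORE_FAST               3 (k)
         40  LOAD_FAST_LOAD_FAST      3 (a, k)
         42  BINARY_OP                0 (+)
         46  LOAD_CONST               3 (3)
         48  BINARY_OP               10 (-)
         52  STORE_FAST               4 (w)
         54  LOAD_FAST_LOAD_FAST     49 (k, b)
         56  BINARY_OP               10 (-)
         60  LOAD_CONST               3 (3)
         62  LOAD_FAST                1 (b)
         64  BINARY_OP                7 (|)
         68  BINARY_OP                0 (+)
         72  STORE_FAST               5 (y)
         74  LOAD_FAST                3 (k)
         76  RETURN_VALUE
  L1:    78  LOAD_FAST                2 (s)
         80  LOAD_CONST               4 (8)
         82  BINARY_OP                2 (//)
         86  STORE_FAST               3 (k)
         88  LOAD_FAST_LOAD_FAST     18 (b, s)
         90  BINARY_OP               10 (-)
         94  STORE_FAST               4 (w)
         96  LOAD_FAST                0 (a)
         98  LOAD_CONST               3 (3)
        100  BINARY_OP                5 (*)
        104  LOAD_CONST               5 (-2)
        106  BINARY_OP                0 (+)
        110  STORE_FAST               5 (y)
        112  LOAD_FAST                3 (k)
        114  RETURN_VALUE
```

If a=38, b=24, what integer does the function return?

LOAD_CONST → push 4. Stack: [4]
LOAD_FAST a → push 38. Stack: [4, 38]
BINARY_OP & → 4 & 38 = 4. Stack: [4]
STORE_FAST s → s=4. Stack: []
LOAD_FAST b → push 24. Stack: [24]
LOAD_CONST → push 2. Stack: [24, 2]
BINARY_OP << → 24 << 2 = 96. Stack: [96]
STORE_FAST s → s=96. Stack: []
LOAD_FAST_LOAD_FAST a,s → push 38,96. Stack: [38, 96]
COMPARE_OP bool(>) → 38 vs 96 = False. Stack: [False]
POP_JUMP_IF_FALSE → pop False; jump. Stack: []
LOAD_FAST s → push 96. Stack: [96]
LOAD_CONST → push 8. Stack: [96, 8]
BINARY_OP // → 96 // 8 = 12. Stack: [12]
STORE_FAST k → k=12. Stack: []
LOAD_FAST_LOAD_FAST b,s → push 24,96. Stack: [24, 96]
BINARY_OP - → 24 - 96 = -72. Stack: [-72]
STORE_FAST w → w=-72. Stack: []
LOAD_FAST a → push 38. Stack: [38]
LOAD_CONST → push 3. Stack: [38, 3]
BINARY_OP * → 38 * 3 = 114. Stack: [114]
LOAD_CONST → push -2. Stack: [114, -2]
BINARY_OP + → 114 + -2 = 112. Stack: [112]
STORE_FAST y → y=112. Stack: []
LOAD_FAST k → push 12. Stack: [12]
RETURN_VALUE → return 12.

12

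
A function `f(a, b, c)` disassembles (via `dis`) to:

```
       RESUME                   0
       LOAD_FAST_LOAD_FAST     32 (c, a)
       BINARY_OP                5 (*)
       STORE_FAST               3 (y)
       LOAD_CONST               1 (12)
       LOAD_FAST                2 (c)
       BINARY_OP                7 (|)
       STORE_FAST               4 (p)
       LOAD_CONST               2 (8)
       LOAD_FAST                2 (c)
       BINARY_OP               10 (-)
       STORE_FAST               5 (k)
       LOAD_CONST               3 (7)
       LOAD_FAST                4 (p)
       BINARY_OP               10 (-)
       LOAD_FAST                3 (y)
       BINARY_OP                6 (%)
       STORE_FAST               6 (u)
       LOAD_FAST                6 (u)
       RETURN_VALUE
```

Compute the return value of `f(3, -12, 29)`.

LOAD_FAST_LOAD_FAST c,a → push 29,3. Stack: [29, 3]
BINARY_OP * → 29 * 3 = 87. Stack: [87]
STORE_FAST y → y=87. Stack: []
LOAD_CONST → push 12. Stack: [12]
LOAD_FAST c → push 29. Stack: [12, 29]
BINARY_OP | → 12 | 29 = 29. Stack: [29]
STORE_FAST p → p=29. Stack: []
LOAD_CONST → push 8. Stack: [8]
LOAD_FAST c → push 29. Stack: [8, 29]
BINARY_OP - → 8 - 29 = -21. Stack: [-21]
STORE_FAST k → k=-21. Stack: []
LOAD_CONST → push 7. Stack: [7]
LOAD_FAST p → push 29. Stack: [7, 29]
BINARY_OP - → 7 - 29 = -22. Stack: [-22]
LOAD_FAST y → push 87. Stack: [-22, 87]
BINARY_OP % → -22 % 87 = 65. Stack: [65]
STORE_FAST u → u=65. Stack: []
LOAD_FAST u → push 65. Stack: [65]
RETURN_VALUE → return 65.

65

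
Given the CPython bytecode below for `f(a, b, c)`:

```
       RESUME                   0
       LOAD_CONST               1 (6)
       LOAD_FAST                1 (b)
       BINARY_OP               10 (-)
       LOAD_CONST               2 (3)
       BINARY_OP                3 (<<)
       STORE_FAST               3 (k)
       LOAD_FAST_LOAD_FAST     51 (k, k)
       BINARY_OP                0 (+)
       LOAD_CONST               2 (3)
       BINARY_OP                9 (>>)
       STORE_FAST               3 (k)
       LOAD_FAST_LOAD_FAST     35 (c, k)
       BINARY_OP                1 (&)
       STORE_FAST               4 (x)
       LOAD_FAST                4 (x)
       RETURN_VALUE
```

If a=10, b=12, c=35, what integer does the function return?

32

LOAD_CONST → push 6. Stack: [6]
LOAD_FAST b → push 12. Stack: [6, 12]
BINARY_OP - → 6 - 12 = -6. Stack: [-6]
LOAD_CONST → push 3. Stack: [-6, 3]
BINARY_OP << → -6 << 3 = -48. Stack: [-48]
STORE_FAST k → k=-48. Stack: []
LOAD_FAST_LOAD_FAST k,k → push -48,-48. Stack: [-48, -48]
BINARY_OP + → -48 + -48 = -96. Stack: [-96]
LOAD_CONST → push 3. Stack: [-96, 3]
BINARY_OP >> → -96 >> 3 = -12. Stack: [-12]
STORE_FAST k → k=-12. Stack: []
LOAD_FAST_LOAD_FAST c,k → push 35,-12. Stack: [35, -12]
BINARY_OP & → 35 & -12 = 32. Stack: [32]
STORE_FAST x → x=32. Stack: []
LOAD_FAST x → push 32. Stack: [32]
RETURN_VALUE → return 32.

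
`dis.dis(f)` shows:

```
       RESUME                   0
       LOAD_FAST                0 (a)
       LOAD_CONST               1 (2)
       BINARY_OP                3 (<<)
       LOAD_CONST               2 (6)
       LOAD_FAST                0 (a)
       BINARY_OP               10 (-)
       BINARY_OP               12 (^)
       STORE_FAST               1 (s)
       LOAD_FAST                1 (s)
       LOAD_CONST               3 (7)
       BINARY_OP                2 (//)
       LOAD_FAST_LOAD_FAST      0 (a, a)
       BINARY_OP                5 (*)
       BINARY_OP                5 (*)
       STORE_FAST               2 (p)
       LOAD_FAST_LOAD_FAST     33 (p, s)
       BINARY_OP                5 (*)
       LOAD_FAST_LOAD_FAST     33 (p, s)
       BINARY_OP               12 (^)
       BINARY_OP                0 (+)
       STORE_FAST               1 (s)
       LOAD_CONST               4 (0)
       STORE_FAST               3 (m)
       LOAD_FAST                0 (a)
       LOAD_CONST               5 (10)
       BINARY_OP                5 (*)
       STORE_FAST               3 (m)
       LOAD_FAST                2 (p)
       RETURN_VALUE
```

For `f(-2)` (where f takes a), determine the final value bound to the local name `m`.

LOAD_FAST a → push -2. Stack: [-2]
LOAD_CONST → push 2. Stack: [-2, 2]
BINARY_OP << → -2 << 2 = -8. Stack: [-8]
LOAD_CONST → push 6. Stack: [-8, 6]
LOAD_FAST a → push -2. Stack: [-8, 6, -2]
BINARY_OP - → 6 - -2 = 8. Stack: [-8, 8]
BINARY_OP ^ → -8 ^ 8 = -16. Stack: [-16]
STORE_FAST s → s=-16. Stack: []
LOAD_FAST s → push -16. Stack: [-16]
LOAD_CONST → push 7. Stack: [-16, 7]
BINARY_OP // → -16 // 7 = -3. Stack: [-3]
LOAD_FAST_LOAD_FAST a,a → push -2,-2. Stack: [-3, -2, -2]
BINARY_OP * → -2 * -2 = 4. Stack: [-3, 4]
BINARY_OP * → -3 * 4 = -12. Stack: [-12]
STORE_FAST p → p=-12. Stack: []
LOAD_FAST_LOAD_FAST p,s → push -12,-16. Stack: [-12, -16]
BINARY_OP * → -12 * -16 = 192. Stack: [192]
LOAD_FAST_LOAD_FAST p,s → push -12,-16. Stack: [192, -12, -16]
BINARY_OP ^ → -12 ^ -16 = 4. Stack: [192, 4]
BINARY_OP + → 192 + 4 = 196. Stack: [196]
STORE_FAST s → s=196. Stack: []
LOAD_CONST → push 0. Stack: [0]
STORE_FAST m → m=0. Stack: []
LOAD_FAST a → push -2. Stack: [-2]
LOAD_CONST → push 10. Stack: [-2, 10]
BINARY_OP * → -2 * 10 = -20. Stack: [-20]
STORE_FAST m → m=-20. Stack: []
LOAD_FAST p → push -12. Stack: [-12]
RETURN_VALUE → return -12.

-20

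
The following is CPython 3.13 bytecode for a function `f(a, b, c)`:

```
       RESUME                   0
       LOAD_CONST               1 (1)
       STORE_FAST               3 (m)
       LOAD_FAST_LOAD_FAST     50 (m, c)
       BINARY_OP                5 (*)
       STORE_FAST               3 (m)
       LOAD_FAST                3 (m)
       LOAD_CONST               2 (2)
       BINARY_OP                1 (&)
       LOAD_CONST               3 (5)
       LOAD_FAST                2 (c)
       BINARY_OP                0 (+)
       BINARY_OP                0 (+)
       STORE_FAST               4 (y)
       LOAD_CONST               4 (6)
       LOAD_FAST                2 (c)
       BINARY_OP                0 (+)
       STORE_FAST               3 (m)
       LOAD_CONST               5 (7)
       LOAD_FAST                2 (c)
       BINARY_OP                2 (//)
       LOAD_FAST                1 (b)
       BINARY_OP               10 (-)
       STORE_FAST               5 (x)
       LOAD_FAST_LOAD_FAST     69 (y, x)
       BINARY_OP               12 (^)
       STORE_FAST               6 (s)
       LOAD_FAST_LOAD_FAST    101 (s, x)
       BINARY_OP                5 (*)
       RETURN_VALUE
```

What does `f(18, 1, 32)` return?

LOAD_CONST → push 1. Stack: [1]
STORE_FAST m → m=1. Stack: []
LOAD_FAST_LOAD_FAST m,c → push 1,32. Stack: [1, 32]
BINARY_OP * → 1 * 32 = 32. Stack: [32]
STORE_FAST m → m=32. Stack: []
LOAD_FAST m → push 32. Stack: [32]
LOAD_CONST → push 2. Stack: [32, 2]
BINARY_OP & → 32 & 2 = 0. Stack: [0]
LOAD_CONST → push 5. Stack: [0, 5]
LOAD_FAST c → push 32. Stack: [0, 5, 32]
BINARY_OP + → 5 + 32 = 37. Stack: [0, 37]
BINARY_OP + → 0 + 37 = 37. Stack: [37]
STORE_FAST y → y=37. Stack: []
LOAD_CONST → push 6. Stack: [6]
LOAD_FAST c → push 32. Stack: [6, 32]
BINARY_OP + → 6 + 32 = 38. Stack: [38]
STORE_FAST m → m=38. Stack: []
LOAD_CONST → push 7. Stack: [7]
LOAD_FAST c → push 32. Stack: [7, 32]
BINARY_OP // → 7 // 32 = 0. Stack: [0]
LOAD_FAST b → push 1. Stack: [0, 1]
BINARY_OP - → 0 - 1 = -1. Stack: [-1]
STORE_FAST x → x=-1. Stack: []
LOAD_FAST_LOAD_FAST y,x → push 37,-1. Stack: [37, -1]
BINARY_OP ^ → 37 ^ -1 = -38. Stack: [-38]
STORE_FAST s → s=-38. Stack: []
LOAD_FAST_LOAD_FAST s,x → push -38,-1. Stack: [-38, -1]
BINARY_OP * → -38 * -1 = 38. Stack: [38]
RETURN_VALUE → return 38.

38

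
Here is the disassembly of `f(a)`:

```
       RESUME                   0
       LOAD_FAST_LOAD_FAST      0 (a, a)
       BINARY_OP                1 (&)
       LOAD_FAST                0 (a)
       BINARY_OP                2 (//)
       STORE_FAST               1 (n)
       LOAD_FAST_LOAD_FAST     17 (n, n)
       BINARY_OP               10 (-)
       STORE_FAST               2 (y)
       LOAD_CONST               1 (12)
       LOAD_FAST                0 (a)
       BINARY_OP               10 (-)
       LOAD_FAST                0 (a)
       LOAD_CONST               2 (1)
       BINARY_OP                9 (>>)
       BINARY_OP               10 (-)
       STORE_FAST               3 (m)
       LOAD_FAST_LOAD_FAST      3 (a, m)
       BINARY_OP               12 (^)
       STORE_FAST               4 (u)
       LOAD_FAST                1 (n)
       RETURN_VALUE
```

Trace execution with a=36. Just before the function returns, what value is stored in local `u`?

-14

LOAD_FAST_LOAD_FAST a,a → push 36,36. Stack: [36, 36]
BINARY_OP & → 36 & 36 = 36. Stack: [36]
LOAD_FAST a → push 36. Stack: [36, 36]
BINARY_OP // → 36 // 36 = 1. Stack: [1]
STORE_FAST n → n=1. Stack: []
LOAD_FAST_LOAD_FAST n,n → push 1,1. Stack: [1, 1]
BINARY_OP - → 1 - 1 = 0. Stack: [0]
STORE_FAST y → y=0. Stack: []
LOAD_CONST → push 12. Stack: [12]
LOAD_FAST a → push 36. Stack: [12, 36]
BINARY_OP - → 12 - 36 = -24. Stack: [-24]
LOAD_FAST a → push 36. Stack: [-24, 36]
LOAD_CONST → push 1. Stack: [-24, 36, 1]
BINARY_OP >> → 36 >> 1 = 18. Stack: [-24, 18]
BINARY_OP - → -24 - 18 = -42. Stack: [-42]
STORE_FAST m → m=-42. Stack: []
LOAD_FAST_LOAD_FAST a,m → push 36,-42. Stack: [36, -42]
BINARY_OP ^ → 36 ^ -42 = -14. Stack: [-14]
STORE_FAST u → u=-14. Stack: []
LOAD_FAST n → push 1. Stack: [1]
RETURN_VALUE → return 1.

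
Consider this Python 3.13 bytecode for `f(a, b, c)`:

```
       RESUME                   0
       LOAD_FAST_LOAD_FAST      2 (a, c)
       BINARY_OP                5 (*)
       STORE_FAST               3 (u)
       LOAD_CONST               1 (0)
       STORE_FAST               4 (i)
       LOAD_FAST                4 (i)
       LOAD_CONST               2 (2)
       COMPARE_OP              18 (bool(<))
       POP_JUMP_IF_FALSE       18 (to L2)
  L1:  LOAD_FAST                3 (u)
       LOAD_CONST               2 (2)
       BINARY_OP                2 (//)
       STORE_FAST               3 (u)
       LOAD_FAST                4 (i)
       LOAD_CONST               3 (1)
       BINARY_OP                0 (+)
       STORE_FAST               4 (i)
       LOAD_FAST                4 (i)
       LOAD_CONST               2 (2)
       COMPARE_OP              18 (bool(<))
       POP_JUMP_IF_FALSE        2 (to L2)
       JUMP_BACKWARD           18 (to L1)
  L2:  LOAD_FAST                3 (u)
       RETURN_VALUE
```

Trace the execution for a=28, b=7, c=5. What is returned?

LOAD_FAST_LOAD_FAST a,c → push 28,5. Stack: [28, 5]
BINARY_OP * → 28 * 5 = 140. Stack: [140]
STORE_FAST u → u=140. Stack: []
LOAD_CONST → push 0. Stack: [0]
STORE_FAST i → i=0. Stack: []
LOAD_FAST i → push 0. Stack: [0]
LOAD_CONST → push 2. Stack: [0, 2]
COMPARE_OP bool(<) → 0 vs 2 = True. Stack: [True]
POP_JUMP_IF_FALSE → pop True; no jump. Stack: []
LOAD_FAST u → push 140. Stack: [140]
LOAD_CONST → push 2. Stack: [140, 2]
BINARY_OP // → 140 // 2 = 70. Stack: [70]
STORE_FAST u → u=70. Stack: []
LOAD_FAST i → push 0. Stack: [0]
LOAD_CONST → push 1. Stack: [0, 1]
BINARY_OP + → 0 + 1 = 1. Stack: [1]
STORE_FAST i → i=1. Stack: []
LOAD_FAST i → push 1. Stack: [1]
LOAD_CONST → push 2. Stack: [1, 2]
COMPARE_OP bool(<) → 1 vs 2 = True. Stack: [True]
POP_JUMP_IF_FALSE → pop True; no jump. Stack: []
LOAD_FAST u → push 70. Stack: [70]
LOAD_CONST → push 2. Stack: [70, 2]
BINARY_OP // → 70 // 2 = 35. Stack: [35]
STORE_FAST u → u=35. Stack: []
LOAD_FAST i → push 1. Stack: [1]
LOAD_CONST → push 1. Stack: [1, 1]
BINARY_OP + → 1 + 1 = 2. Stack: [2]
STORE_FAST i → i=2. Stack: []
LOAD_FAST i → push 2. Stack: [2]
LOAD_CONST → push 2. Stack: [2, 2]
COMPARE_OP bool(<) → 2 vs 2 = False. Stack: [False]
POP_JUMP_IF_FALSE → pop False; jump. Stack: []
LOAD_FAST u → push 35. Stack: [35]
RETURN_VALUE → return 35.

35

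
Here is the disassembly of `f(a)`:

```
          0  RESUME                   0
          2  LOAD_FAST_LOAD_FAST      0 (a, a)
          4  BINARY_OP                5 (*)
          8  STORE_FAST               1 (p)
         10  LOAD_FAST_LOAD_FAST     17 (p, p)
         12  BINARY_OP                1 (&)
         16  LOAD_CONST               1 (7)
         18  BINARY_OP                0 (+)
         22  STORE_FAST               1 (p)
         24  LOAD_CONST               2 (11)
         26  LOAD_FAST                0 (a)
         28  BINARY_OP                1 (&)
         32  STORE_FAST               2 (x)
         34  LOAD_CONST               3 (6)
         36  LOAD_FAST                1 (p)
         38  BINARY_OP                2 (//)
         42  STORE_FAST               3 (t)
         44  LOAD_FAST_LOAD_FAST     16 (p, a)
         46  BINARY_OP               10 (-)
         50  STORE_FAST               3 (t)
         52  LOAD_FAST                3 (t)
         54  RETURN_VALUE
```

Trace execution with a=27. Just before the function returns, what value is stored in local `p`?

736

LOAD_FAST_LOAD_FAST a,a → push 27,27. Stack: [27, 27]
BINARY_OP * → 27 * 27 = 729. Stack: [729]
STORE_FAST p → p=729. Stack: []
LOAD_FAST_LOAD_FAST p,p → push 729,729. Stack: [729, 729]
BINARY_OP & → 729 & 729 = 729. Stack: [729]
LOAD_CONST → push 7. Stack: [729, 7]
BINARY_OP + → 729 + 7 = 736. Stack: [736]
STORE_FAST p → p=736. Stack: []
LOAD_CONST → push 11. Stack: [11]
LOAD_FAST a → push 27. Stack: [11, 27]
BINARY_OP & → 11 & 27 = 11. Stack: [11]
STORE_FAST x → x=11. Stack: []
LOAD_CONST → push 6. Stack: [6]
LOAD_FAST p → push 736. Stack: [6, 736]
BINARY_OP // → 6 // 736 = 0. Stack: [0]
STORE_FAST t → t=0. Stack: []
LOAD_FAST_LOAD_FAST p,a → push 736,27. Stack: [736, 27]
BINARY_OP - → 736 - 27 = 709. Stack: [709]
STORE_FAST t → t=709. Stack: []
LOAD_FAST t → push 709. Stack: [709]
RETURN_VALUE → return 709.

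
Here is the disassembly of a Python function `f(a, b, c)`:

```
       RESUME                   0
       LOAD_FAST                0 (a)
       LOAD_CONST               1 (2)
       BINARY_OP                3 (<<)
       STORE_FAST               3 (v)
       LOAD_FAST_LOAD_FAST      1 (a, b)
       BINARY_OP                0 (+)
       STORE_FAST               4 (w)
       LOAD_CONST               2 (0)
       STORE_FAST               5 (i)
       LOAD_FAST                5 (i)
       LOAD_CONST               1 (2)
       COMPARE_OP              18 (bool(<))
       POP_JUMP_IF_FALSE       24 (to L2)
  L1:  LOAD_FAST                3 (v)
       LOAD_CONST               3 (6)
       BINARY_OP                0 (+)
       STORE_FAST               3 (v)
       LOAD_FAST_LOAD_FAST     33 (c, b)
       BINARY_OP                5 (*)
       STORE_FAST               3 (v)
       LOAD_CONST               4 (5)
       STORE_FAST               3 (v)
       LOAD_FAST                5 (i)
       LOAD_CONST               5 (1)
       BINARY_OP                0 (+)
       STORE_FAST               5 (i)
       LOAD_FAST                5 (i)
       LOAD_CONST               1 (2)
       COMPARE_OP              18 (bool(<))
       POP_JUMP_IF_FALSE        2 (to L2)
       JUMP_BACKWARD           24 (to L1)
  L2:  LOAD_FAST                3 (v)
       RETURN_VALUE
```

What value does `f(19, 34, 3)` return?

5

LOAD_FAST a → push 19. Stack: [19]
LOAD_CONST → push 2. Stack: [19, 2]
BINARY_OP << → 19 << 2 = 76. Stack: [76]
STORE_FAST v → v=76. Stack: []
LOAD_FAST_LOAD_FAST a,b → push 19,34. Stack: [19, 34]
BINARY_OP + → 19 + 34 = 53. Stack: [53]
STORE_FAST w → w=53. Stack: []
LOAD_CONST → push 0. Stack: [0]
STORE_FAST i → i=0. Stack: []
LOAD_FAST i → push 0. Stack: [0]
LOAD_CONST → push 2. Stack: [0, 2]
COMPARE_OP bool(<) → 0 vs 2 = True. Stack: [True]
POP_JUMP_IF_FALSE → pop True; no jump. Stack: []
LOAD_FAST v → push 76. Stack: [76]
LOAD_CONST → push 6. Stack: [76, 6]
BINARY_OP + → 76 + 6 = 82. Stack: [82]
STORE_FAST v → v=82. Stack: []
LOAD_FAST_LOAD_FAST c,b → push 3,34. Stack: [3, 34]
BINARY_OP * → 3 * 34 = 102. Stack: [102]
STORE_FAST v → v=102. Stack: []
LOAD_CONST → push 5. Stack: [5]
STORE_FAST v → v=5. Stack: []
LOAD_FAST i → push 0. Stack: [0]
LOAD_CONST → push 1. Stack: [0, 1]
BINARY_OP + → 0 + 1 = 1. Stack: [1]
STORE_FAST i → i=1. Stack: []
LOAD_FAST i → push 1. Stack: [1]
LOAD_CONST → push 2. Stack: [1, 2]
COMPARE_OP bool(<) → 1 vs 2 = True. Stack: [True]
POP_JUMP_IF_FALSE → pop True; no jump. Stack: []
LOAD_FAST v → push 5. Stack: [5]
LOAD_CONST → push 6. Stack: [5, 6]
BINARY_OP + → 5 + 6 = 11. Stack: [11]
STORE_FAST v → v=11. Stack: []
LOAD_FAST_LOAD_FAST c,b → push 3,34. Stack: [3, 34]
BINARY_OP * → 3 * 34 = 102. Stack: [102]
STORE_FAST v → v=102. Stack: []
LOAD_CONST → push 5. Stack: [5]
STORE_FAST v → v=5. Stack: []
LOAD_FAST i → push 1. Stack: [1]
LOAD_CONST → push 1. Stack: [1, 1]
BINARY_OP + → 1 + 1 = 2. Stack: [2]
STORE_FAST i → i=2. Stack: []
LOAD_FAST i → push 2. Stack: [2]
LOAD_CONST → push 2. Stack: [2, 2]
COMPARE_OP bool(<) → 2 vs 2 = False. Stack: [False]
POP_JUMP_IF_FALSE → pop False; jump. Stack: []
LOAD_FAST v → push 5. Stack: [5]
RETURN_VALUE → return 5.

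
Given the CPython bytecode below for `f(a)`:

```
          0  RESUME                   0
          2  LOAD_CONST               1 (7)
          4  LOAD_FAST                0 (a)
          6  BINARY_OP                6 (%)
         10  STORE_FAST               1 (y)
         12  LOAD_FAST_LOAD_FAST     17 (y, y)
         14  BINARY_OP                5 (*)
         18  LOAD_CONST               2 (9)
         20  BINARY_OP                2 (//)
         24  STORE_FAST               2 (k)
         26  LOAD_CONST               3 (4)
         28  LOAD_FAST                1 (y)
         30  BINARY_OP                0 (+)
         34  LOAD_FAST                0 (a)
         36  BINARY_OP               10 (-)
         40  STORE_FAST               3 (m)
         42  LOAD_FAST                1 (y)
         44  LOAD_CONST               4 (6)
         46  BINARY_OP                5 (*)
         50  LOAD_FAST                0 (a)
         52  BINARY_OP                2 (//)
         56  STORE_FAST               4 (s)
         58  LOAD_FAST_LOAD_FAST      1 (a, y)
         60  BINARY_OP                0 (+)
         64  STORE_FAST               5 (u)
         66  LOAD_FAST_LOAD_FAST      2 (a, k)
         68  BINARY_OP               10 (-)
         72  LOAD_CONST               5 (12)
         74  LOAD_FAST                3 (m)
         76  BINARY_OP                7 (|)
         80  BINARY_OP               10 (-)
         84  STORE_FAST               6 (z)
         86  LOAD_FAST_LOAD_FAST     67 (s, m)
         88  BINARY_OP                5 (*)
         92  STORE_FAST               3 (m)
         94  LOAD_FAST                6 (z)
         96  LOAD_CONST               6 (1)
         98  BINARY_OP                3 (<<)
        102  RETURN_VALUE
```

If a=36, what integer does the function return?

96

LOAD_CONST → push 7. Stack: [7]
LOAD_FAST a → push 36. Stack: [7, 36]
BINARY_OP % → 7 % 36 = 7. Stack: [7]
STORE_FAST y → y=7. Stack: []
LOAD_FAST_LOAD_FAST y,y → push 7,7. Stack: [7, 7]
BINARY_OP * → 7 * 7 = 49. Stack: [49]
LOAD_CONST → push 9. Stack: [49, 9]
BINARY_OP // → 49 // 9 = 5. Stack: [5]
STORE_FAST k → k=5. Stack: []
LOAD_CONST → push 4. Stack: [4]
LOAD_FAST y → push 7. Stack: [4, 7]
BINARY_OP + → 4 + 7 = 11. Stack: [11]
LOAD_FAST a → push 36. Stack: [11, 36]
BINARY_OP - → 11 - 36 = -25. Stack: [-25]
STORE_FAST m → m=-25. Stack: []
LOAD_FAST y → push 7. Stack: [7]
LOAD_CONST → push 6. Stack: [7, 6]
BINARY_OP * → 7 * 6 = 42. Stack: [42]
LOAD_FAST a → push 36. Stack: [42, 36]
BINARY_OP // → 42 // 36 = 1. Stack: [1]
STORE_FAST s → s=1. Stack: []
LOAD_FAST_LOAD_FAST a,y → push 36,7. Stack: [36, 7]
BINARY_OP + → 36 + 7 = 43. Stack: [43]
STORE_FAST u → u=43. Stack: []
LOAD_FAST_LOAD_FAST a,k → push 36,5. Stack: [36, 5]
BINARY_OP - → 36 - 5 = 31. Stack: [31]
LOAD_CONST → push 12. Stack: [31, 12]
LOAD_FAST m → push -25. Stack: [31, 12, -25]
BINARY_OP | → 12 | -25 = -17. Stack: [31, -17]
BINARY_OP - → 31 - -17 = 48. Stack: [48]
STORE_FAST z → z=48. Stack: []
LOAD_FAST_LOAD_FAST s,m → push 1,-25. Stack: [1, -25]
BINARY_OP * → 1 * -25 = -25. Stack: [-25]
STORE_FAST m → m=-25. Stack: []
LOAD_FAST z → push 48. Stack: [48]
LOAD_CONST → push 1. Stack: [48, 1]
BINARY_OP << → 48 << 1 = 96. Stack: [96]
RETURN_VALUE → return 96.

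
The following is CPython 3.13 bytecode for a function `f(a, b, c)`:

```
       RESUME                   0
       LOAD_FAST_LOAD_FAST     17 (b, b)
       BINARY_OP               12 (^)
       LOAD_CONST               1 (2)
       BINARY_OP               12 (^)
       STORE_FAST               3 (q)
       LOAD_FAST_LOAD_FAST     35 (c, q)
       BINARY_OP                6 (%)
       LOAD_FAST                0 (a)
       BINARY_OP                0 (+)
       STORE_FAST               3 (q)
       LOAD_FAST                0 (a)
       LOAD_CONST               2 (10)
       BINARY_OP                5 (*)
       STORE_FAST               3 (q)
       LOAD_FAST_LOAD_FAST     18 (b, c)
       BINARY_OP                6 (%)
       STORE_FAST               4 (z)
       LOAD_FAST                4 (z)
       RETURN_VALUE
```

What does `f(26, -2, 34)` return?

32

LOAD_FAST_LOAD_FAST b,b → push -2,-2. Stack: [-2, -2]
BINARY_OP ^ → -2 ^ -2 = 0. Stack: [0]
LOAD_CONST → push 2. Stack: [0, 2]
BINARY_OP ^ → 0 ^ 2 = 2. Stack: [2]
STORE_FAST q → q=2. Stack: []
LOAD_FAST_LOAD_FAST c,q → push 34,2. Stack: [34, 2]
BINARY_OP % → 34 % 2 = 0. Stack: [0]
LOAD_FAST a → push 26. Stack: [0, 26]
BINARY_OP + → 0 + 26 = 26. Stack: [26]
STORE_FAST q → q=26. Stack: []
LOAD_FAST a → push 26. Stack: [26]
LOAD_CONST → push 10. Stack: [26, 10]
BINARY_OP * → 26 * 10 = 260. Stack: [260]
STORE_FAST q → q=260. Stack: []
LOAD_FAST_LOAD_FAST b,c → push -2,34. Stack: [-2, 34]
BINARY_OP % → -2 % 34 = 32. Stack: [32]
STORE_FAST z → z=32. Stack: []
LOAD_FAST z → push 32. Stack: [32]
RETURN_VALUE → return 32.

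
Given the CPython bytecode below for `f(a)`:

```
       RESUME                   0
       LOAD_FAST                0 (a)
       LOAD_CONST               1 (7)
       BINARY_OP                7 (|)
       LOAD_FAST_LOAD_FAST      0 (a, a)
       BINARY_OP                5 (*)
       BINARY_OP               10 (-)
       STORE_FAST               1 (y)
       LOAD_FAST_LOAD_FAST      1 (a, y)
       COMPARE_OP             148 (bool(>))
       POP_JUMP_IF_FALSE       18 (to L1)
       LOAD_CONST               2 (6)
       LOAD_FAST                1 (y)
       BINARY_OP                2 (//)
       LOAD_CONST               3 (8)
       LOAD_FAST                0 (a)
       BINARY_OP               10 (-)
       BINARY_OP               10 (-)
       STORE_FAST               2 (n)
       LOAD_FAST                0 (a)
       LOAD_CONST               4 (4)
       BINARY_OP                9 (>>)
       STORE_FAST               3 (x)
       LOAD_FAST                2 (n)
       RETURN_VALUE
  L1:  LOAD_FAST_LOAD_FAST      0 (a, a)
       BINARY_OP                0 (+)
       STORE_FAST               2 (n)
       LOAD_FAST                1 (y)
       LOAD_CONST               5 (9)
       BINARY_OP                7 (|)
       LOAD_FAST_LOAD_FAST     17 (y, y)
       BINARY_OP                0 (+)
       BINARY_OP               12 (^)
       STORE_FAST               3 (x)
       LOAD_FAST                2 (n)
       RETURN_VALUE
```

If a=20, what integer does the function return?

11

LOAD_FAST a → push 20. Stack: [20]
LOAD_CONST → push 7. Stack: [20, 7]
BINARY_OP | → 20 | 7 = 23. Stack: [23]
LOAD_FAST_LOAD_FAST a,a → push 20,20. Stack: [23, 20, 20]
BINARY_OP * → 20 * 20 = 400. Stack: [23, 400]
BINARY_OP - → 23 - 400 = -377. Stack: [-377]
STORE_FAST y → y=-377. Stack: []
LOAD_FAST_LOAD_FAST a,y → push 20,-377. Stack: [20, -377]
COMPARE_OP bool(>) → 20 vs -377 = True. Stack: [True]
POP_JUMP_IF_FALSE → pop True; no jump. Stack: []
LOAD_CONST → push 6. Stack: [6]
LOAD_FAST y → push -377. Stack: [6, -377]
BINARY_OP // → 6 // -377 = -1. Stack: [-1]
LOAD_CONST → push 8. Stack: [-1, 8]
LOAD_FAST a → push 20. Stack: [-1, 8, 20]
BINARY_OP - → 8 - 20 = -12. Stack: [-1, -12]
BINARY_OP - → -1 - -12 = 11. Stack: [11]
STORE_FAST n → n=11. Stack: []
LOAD_FAST a → push 20. Stack: [20]
LOAD_CONST → push 4. Stack: [20, 4]
BINARY_OP >> → 20 >> 4 = 1. Stack: [1]
STORE_FAST x → x=1. Stack: []
LOAD_FAST n → push 11. Stack: [11]
RETURN_VALUE → return 11.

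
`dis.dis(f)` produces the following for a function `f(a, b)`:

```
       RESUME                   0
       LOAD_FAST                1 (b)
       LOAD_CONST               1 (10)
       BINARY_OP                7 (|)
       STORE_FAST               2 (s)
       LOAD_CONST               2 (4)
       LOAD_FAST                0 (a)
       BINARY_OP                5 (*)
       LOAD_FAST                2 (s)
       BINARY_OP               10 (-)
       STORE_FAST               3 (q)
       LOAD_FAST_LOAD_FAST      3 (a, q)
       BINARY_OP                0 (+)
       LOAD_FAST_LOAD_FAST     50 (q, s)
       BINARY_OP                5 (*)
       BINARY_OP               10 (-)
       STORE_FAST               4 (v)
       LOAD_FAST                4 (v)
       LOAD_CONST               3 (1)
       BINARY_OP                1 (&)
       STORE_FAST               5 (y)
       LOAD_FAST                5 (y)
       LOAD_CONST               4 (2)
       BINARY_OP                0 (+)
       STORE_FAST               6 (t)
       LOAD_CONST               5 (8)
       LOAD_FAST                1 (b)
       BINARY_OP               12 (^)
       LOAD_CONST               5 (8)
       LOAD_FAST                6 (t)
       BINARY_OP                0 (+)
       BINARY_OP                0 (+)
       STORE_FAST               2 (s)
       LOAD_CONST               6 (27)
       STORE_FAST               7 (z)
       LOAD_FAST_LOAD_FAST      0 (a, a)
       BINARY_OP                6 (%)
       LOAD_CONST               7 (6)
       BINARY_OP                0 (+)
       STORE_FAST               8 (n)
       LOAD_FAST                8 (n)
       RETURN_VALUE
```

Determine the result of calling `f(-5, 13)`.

LOAD_FAST b → push 13. Stack: [13]
LOAD_CONST → push 10. Stack: [13, 10]
BINARY_OP | → 13 | 10 = 15. Stack: [15]
STORE_FAST s → s=15. Stack: []
LOAD_CONST → push 4. Stack: [4]
LOAD_FAST a → push -5. Stack: [4, -5]
BINARY_OP * → 4 * -5 = -20. Stack: [-20]
LOAD_FAST s → push 15. Stack: [-20, 15]
BINARY_OP - → -20 - 15 = -35. Stack: [-35]
STORE_FAST q → q=-35. Stack: []
LOAD_FAST_LOAD_FAST a,q → push -5,-35. Stack: [-5, -35]
BINARY_OP + → -5 + -35 = -40. Stack: [-40]
LOAD_FAST_LOAD_FAST q,s → push -35,15. Stack: [-40, -35, 15]
BINARY_OP * → -35 * 15 = -525. Stack: [-40, -525]
BINARY_OP - → -40 - -525 = 485. Stack: [485]
STORE_FAST v → v=485. Stack: []
LOAD_FAST v → push 485. Stack: [485]
LOAD_CONST → push 1. Stack: [485, 1]
BINARY_OP & → 485 & 1 = 1. Stack: [1]
STORE_FAST y → y=1. Stack: []
LOAD_FAST y → push 1. Stack: [1]
LOAD_CONST → push 2. Stack: [1, 2]
BINARY_OP + → 1 + 2 = 3. Stack: [3]
STORE_FAST t → t=3. Stack: []
LOAD_CONST → push 8. Stack: [8]
LOAD_FAST b → push 13. Stack: [8, 13]
BINARY_OP ^ → 8 ^ 13 = 5. Stack: [5]
LOAD_CONST → push 8. Stack: [5, 8]
LOAD_FAST t → push 3. Stack: [5, 8, 3]
BINARY_OP + → 8 + 3 = 11. Stack: [5, 11]
BINARY_OP + → 5 + 11 = 16. Stack: [16]
STORE_FAST s → s=16. Stack: []
LOAD_CONST → push 27. Stack: [27]
STORE_FAST z → z=27. Stack: []
LOAD_FAST_LOAD_FAST a,a → push -5,-5. Stack: [-5, -5]
BINARY_OP % → -5 % -5 = 0. Stack: [0]
LOAD_CONST → push 6. Stack: [0, 6]
BINARY_OP + → 0 + 6 = 6. Stack: [6]
STORE_FAST n → n=6. Stack: []
LOAD_FAST n → push 6. Stack: [6]
RETURN_VALUE → return 6.

6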